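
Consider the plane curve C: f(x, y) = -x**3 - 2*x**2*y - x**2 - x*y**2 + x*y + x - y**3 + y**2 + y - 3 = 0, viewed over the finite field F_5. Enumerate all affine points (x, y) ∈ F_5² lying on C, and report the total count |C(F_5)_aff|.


Affine F_5-points: {(0, 2), (1, 1), (2, 1), (2, 2), (3, 2), (4, 1)}; count = 6.

For each of the 25 pairs (x, y) ∈ F_5², evaluate f(x, y) mod 5. Record the zeros.
  x = 0: [0↦2, 1↦3, 2↦0, 3↦2, 4↦3]  zeros at y ∈ {2}
  x = 1: [0↦1, 1↦0, 2↦3, 3↦4, 4↦2]  zeros at y ∈ {1}
  x = 2: [0↦2, 1↦0, 2↦0, 3↦1, 4↦2]  zeros at y ∈ {1, 2}
  x = 3: [0↦4, 1↦2, 2↦0, 3↦2, 4↦2]  zeros at y ∈ {2}
  x = 4: [0↦1, 1↦0, 2↦2, 3↦1, 4↦1]  zeros at y ∈ {1}
Collecting zeros: affine points = {(0, 2), (1, 1), (2, 1), (2, 2), (3, 2), (4, 1)}.
Total count |C(F_5)_aff| = 6.


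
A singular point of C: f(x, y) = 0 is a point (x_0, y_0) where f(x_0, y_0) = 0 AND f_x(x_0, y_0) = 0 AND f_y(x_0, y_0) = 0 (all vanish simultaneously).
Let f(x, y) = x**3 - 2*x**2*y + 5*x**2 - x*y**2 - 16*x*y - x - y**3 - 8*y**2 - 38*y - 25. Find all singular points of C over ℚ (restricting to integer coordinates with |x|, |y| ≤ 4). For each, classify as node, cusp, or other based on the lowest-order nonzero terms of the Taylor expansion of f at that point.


Singular points: {(-3, -2)}; classification: cusp.

Compute partial derivatives:
  f_x = 3*x**2 - 4*x*y + 10*x - y**2 - 16*y - 1.
  f_y = -2*x**2 - 2*x*y - 16*x - 3*y**2 - 16*y - 38.
Scan x_0 ∈ {−4, ..., 4}. For each x_0, f_y(x_0, y) is a polynomial in y; find its integer roots y ∈ {−4, ..., 4}, then test f_x and f at those candidates.
  x = -4: f_y(-4, y) = -3*y**2 - 8*y - 6; no integer root y with |y| ≤ 4.
  x = -3: f_y(-3, y) = -3*y**2 - 10*y - 8; vanishes at y ∈ {-2}. (-3, -2): f_x = 0, f = 0 — SINGULAR.
  x = -2: f_y(-2, y) = -3*y**2 - 12*y - 14; no integer root y with |y| ≤ 4.
  x = -1: f_y(-1, y) = -3*y**2 - 14*y - 24; no integer root y with |y| ≤ 4.
  x = 0: f_y(0, y) = -3*y**2 - 16*y - 38; no integer root y with |y| ≤ 4.
  x = 1: f_y(1, y) = -3*y**2 - 18*y - 56; no integer root y with |y| ≤ 4.
  x = 2: f_y(2, y) = -3*y**2 - 20*y - 78; no integer root y with |y| ≤ 4.
  x = 3: f_y(3, y) = -3*y**2 - 22*y - 104; no integer root y with |y| ≤ 4.
  x = 4: f_y(4, y) = -3*y**2 - 24*y - 134; no integer root y with |y| ≤ 4.
Only singular point on the grid: (-3, -2).
Classify: substitute x = -3 + u, y = -2 + v and expand: f = u**3 - 2*u**2*v - u*v**2 - v**3 + v**2.
No constant or linear terms (consistent with a singular point). Quadratic part: v**2. Cubic part: u**3 - 2*u**2*v - u*v**2 - v**3.
The quadratic part v**2 is a perfect square, so there is a single (double) tangent line v = 0, i.e. y = -2. Restricting the cubic part to that line (v = 0) leaves u**3 ≠ 0, so f is not divisible by v and the branch is v² ≈ -u**3 to lowest order — this is a cusp.
Classification: cusp.


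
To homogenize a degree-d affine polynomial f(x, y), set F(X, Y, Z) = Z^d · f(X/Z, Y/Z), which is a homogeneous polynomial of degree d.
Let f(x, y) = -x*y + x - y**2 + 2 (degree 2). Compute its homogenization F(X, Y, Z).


F(X, Y, Z) = -X*Y + X*Z - Y**2 + 2*Z**2

deg(f) = 2.
Substitute x = X/Z, y = Y/Z into f, then multiply by Z^2.
  monomial -1·x^1·y^1 ↦ -1·X^1·Y^1·Z^0.
  monomial 1·x^1·y^0 ↦ 1·X^1·Y^0·Z^1.
  monomial -1·x^0·y^2 ↦ -1·X^0·Y^2·Z^0.
  monomial 2·x^0·y^0 ↦ 2·X^0·Y^0·Z^2.
Collecting: F(X, Y, Z) = -X*Y + X*Z - Y**2 + 2*Z**2.


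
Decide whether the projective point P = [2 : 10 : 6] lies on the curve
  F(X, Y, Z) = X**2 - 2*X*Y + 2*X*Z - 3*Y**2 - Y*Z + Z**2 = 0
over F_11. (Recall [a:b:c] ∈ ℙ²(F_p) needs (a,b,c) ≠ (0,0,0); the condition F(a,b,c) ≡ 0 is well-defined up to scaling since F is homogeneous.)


F(2,10,6) ≡ 5 (mod 11); P is NOT on the curve.

Evaluate F(2, 10, 6) term-by-term (mod 11).
  X**2 ↦ 1·4·1·1 = 4
  -2*X*Y ↦ -2·2·10·1 = -40
  2*X*Z ↦ 2·2·1·6 = 24
  -3*Y**2 ↦ -3·1·100·1 = -300
  -Y*Z ↦ -1·1·10·6 = -60
  Z**2 ↦ 1·1·1·36 = 36
Sum: F(2, 10, 6) = (4) + (-40) + (24) + (-300) + (-60) + (36) = -336.
Reducing mod 11: -336 ≡ 5 (mod 11).
Since F(a, b, c) ≡ 5 ≠ 0 (mod 11), P does NOT lie on the curve.


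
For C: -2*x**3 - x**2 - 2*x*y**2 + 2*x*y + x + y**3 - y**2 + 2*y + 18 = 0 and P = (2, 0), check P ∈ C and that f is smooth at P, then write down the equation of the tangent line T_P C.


Tangent line at P: -27*x + 6*y + 54 = 0.

Step 1: f(2, 0) = 0, so P lies on C.
Step 2: partial derivatives
  f_x(x, y) = -6*x**2 - 2*x - 2*y**2 + 2*y + 1, f_y(x, y) = -4*x*y + 2*x + 3*y**2 - 2*y + 2.
  f_x(P) = -27, f_y(P) = 6 (gradient nonzero, so P is smooth).
Step 3: tangent line at P: -27·(x − 2) + 6·(y − 0) = 0.
Expanding: -27*x + 6*y + 54 = 0.


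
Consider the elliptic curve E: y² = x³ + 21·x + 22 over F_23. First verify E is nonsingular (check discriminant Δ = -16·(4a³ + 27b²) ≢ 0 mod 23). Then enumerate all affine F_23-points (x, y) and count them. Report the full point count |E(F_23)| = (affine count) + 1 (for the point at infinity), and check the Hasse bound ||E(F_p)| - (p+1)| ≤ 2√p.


Affine points = {(2, 7), (2, 16), (4, 3), (4, 20), (7, 11), (7, 12), (8, 9), (8, 14), (10, 6), (10, 17), (12, 1), (12, 22), (13, 10), (13, 13), (14, 1), (14, 22), (15, 3), (15, 20), (17, 5), (17, 18), (19, 9), (19, 14), (20, 1), (20, 22), (21, 8), (21, 15), (22, 0)}; affine count = 27; |E(F_23)| = 28.

Discriminant check: Δ ∝ 4a³ + 27b² = 4·21³ + 27·22² = 4·9261 + 27·484 ≡ 18 (mod 23). Nonzero ⇒ E is nonsingular.
For each x ∈ F_23, compute rhs = x³ + 21·x + 22 mod 23, then count y ∈ F_23 with y² ≡ rhs.
  x = 0: rhs = 22, matching y values: none (0 points).
  x = 1: rhs = 21, matching y values: none (0 points).
  x = 2: rhs = 3, matching y values: 7, 16 (2 points).
  x = 3: rhs = 20, matching y values: none (0 points).
  x = 4: rhs = 9, matching y values: 3, 20 (2 points).
  x = 5: rhs = 22, matching y values: none (0 points).
  x = 6: rhs = 19, matching y values: none (0 points).
  x = 7: rhs = 6, matching y values: 11, 12 (2 points).
  x = 8: rhs = 12, matching y values: 9, 14 (2 points).
  x = 9: rhs = 20, matching y values: none (0 points).
  x = 10: rhs = 13, matching y values: 6, 17 (2 points).
  x = 11: rhs = 20, matching y values: none (0 points).
  x = 12: rhs = 1, matching y values: 1, 22 (2 points).
  x = 13: rhs = 8, matching y values: 10, 13 (2 points).
  x = 14: rhs = 1, matching y values: 1, 22 (2 points).
  x = 15: rhs = 9, matching y values: 3, 20 (2 points).
  x = 16: rhs = 15, matching y values: none (0 points).
  x = 17: rhs = 2, matching y values: 5, 18 (2 points).
  x = 18: rhs = 22, matching y values: none (0 points).
  x = 19: rhs = 12, matching y values: 9, 14 (2 points).
  x = 20: rhs = 1, matching y values: 1, 22 (2 points).
  x = 21: rhs = 18, matching y values: 8, 15 (2 points).
  x = 22: rhs = 0, matching y values: 0 (1 points).
Total affine count: 27.
Full point count |E(F_23)| = 27 + 1 = 28.
Hasse bound: |28 − (23+1)| = |4| = 4 ≤ 2√23 ≈ 9.5917 ✓.


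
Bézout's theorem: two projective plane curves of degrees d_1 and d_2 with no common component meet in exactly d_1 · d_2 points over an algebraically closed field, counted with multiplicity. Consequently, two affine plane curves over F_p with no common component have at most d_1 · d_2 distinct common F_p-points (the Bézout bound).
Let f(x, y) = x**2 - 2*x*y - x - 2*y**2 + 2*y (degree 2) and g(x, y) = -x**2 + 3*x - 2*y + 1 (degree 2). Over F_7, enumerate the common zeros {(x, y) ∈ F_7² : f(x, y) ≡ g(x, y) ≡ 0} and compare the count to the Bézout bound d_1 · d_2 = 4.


Common zeros: {(3, 4)}; count = 1; Bézout bound = 4.

deg(f) = 2, deg(g) = 2, so Bézout bound = 4.
Scan x ∈ F_7. For each x, list the y ∈ F_7 with f(x, y) ≡ 0 and those with g(x, y) ≡ 0 (mod 7); the common zeros in that column are the intersection.
  x = 0: f ≡ 0 at y ∈ {0, 1}; g ≡ 0 at y ∈ {4}; common: ∅.
  x = 1: f ≡ 0 at y ∈ {0}; g ≡ 0 at y ∈ {5}; common: ∅.
  x = 2: f ≡ 0 at y ∈ ∅; g ≡ 0 at y ∈ {5}; common: ∅.
  x = 3: f ≡ 0 at y ∈ {1, 4}; g ≡ 0 at y ∈ {4}; common: {4}.
  x = 4: f ≡ 0 at y ∈ ∅; g ≡ 0 at y ∈ {2}; common: ∅.
  x = 5: f ≡ 0 at y ∈ {5}; g ≡ 0 at y ∈ {6}; common: ∅.
  x = 6: f ≡ 0 at y ∈ {4, 5}; g ≡ 0 at y ∈ {2}; common: ∅.
Collecting: common zeros = {(3, 4)}, so the count is 1.
Comparison with the Bézout bound: 1 ≤ 4 = deg(f)·deg(g), as expected for curves with no common component (the affine F_7-count falls short of the bound because intersections may lie at infinity, over extension fields, or carry multiplicity).


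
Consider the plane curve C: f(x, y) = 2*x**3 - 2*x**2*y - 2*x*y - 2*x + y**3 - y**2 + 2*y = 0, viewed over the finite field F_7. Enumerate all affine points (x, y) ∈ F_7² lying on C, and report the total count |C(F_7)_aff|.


Affine F_7-points: {(0, 0), (0, 4), (1, 0), (1, 2), (1, 6), (2, 3), (3, 3), (5, 1), (5, 3), (5, 4), (6, 0), (6, 4)}; count = 12.

For each of the 49 pairs (x, y) ∈ F_7², evaluate f(x, y) mod 7. Record the zeros.
  x = 0: [0↦0, 1↦2, 2↦1, 3↦3, 4↦0, 5↦5, 6↦3]  zeros at y ∈ {0, 4}
  x = 1: [0↦0, 1↦5, 2↦0, 3↦5, 4↦5, 5↦6, 6↦0]  zeros at y ∈ {0, 2, 6}
  x = 2: [0↦5, 1↦2, 2↦3, 3↦0, 4↦6, 5↦6, 6↦6]  zeros at y ∈ {3}
  x = 3: [0↦6, 1↦5, 2↦1, 3↦0, 4↦1, 5↦3, 6↦5]  zeros at y ∈ {3}
  x = 4: [0↦1, 1↦5, 2↦6, 3↦3, 4↦2, 5↦2, 6↦2]  zeros at y ∈ ∅
  x = 5: [0↦2, 1↦0, 2↦2, 3↦0, 4↦0, 5↦1, 6↦2]  zeros at y ∈ {1, 3, 4}
  x = 6: [0↦0, 1↦2, 2↦1, 3↦3, 4↦0, 5↦5, 6↦3]  zeros at y ∈ {0, 4}
Collecting zeros: affine points = {(0, 0), (0, 4), (1, 0), (1, 2), (1, 6), (2, 3), (3, 3), (5, 1), (5, 3), (5, 4), (6, 0), (6, 4)}.
Total count |C(F_7)_aff| = 12.


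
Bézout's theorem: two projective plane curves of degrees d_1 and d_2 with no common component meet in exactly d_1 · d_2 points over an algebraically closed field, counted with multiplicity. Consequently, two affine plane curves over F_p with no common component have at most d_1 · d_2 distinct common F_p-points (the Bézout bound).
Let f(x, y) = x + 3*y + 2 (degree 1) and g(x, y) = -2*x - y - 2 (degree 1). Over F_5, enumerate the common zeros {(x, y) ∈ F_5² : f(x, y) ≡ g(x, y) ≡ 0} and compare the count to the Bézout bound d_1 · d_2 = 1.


Common zeros: ∅; count = 0; Bézout bound = 1.

deg(f) = 1, deg(g) = 1, so Bézout bound = 1.
Scan x ∈ F_5. For each x, list the y ∈ F_5 with f(x, y) ≡ 0 and those with g(x, y) ≡ 0 (mod 5); the common zeros in that column are the intersection.
  x = 0: f ≡ 0 at y ∈ {1}; g ≡ 0 at y ∈ {3}; common: ∅.
  x = 1: f ≡ 0 at y ∈ {4}; g ≡ 0 at y ∈ {1}; common: ∅.
  x = 2: f ≡ 0 at y ∈ {2}; g ≡ 0 at y ∈ {4}; common: ∅.
  x = 3: f ≡ 0 at y ∈ {0}; g ≡ 0 at y ∈ {2}; common: ∅.
  x = 4: f ≡ 0 at y ∈ {3}; g ≡ 0 at y ∈ {0}; common: ∅.
Collecting: common zeros = ∅, so the count is 0.
Comparison with the Bézout bound: 0 ≤ 1 = deg(f)·deg(g), as expected for curves with no common component (the affine F_5-count falls short of the bound because intersections may lie at infinity, over extension fields, or carry multiplicity).


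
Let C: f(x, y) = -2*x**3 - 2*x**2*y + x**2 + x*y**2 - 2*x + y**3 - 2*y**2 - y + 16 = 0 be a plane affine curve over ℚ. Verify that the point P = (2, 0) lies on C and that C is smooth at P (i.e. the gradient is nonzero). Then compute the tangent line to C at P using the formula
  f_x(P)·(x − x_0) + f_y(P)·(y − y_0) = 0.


Tangent line at P: -22*x - 9*y + 44 = 0.

Step 1: f(2, 0) = 0, so P lies on C.
Step 2: partial derivatives
  f_x(x, y) = -6*x**2 - 4*x*y + 2*x + y**2 - 2, f_y(x, y) = -2*x**2 + 2*x*y + 3*y**2 - 4*y - 1.
  f_x(P) = -22, f_y(P) = -9 (gradient nonzero, so P is smooth).
Step 3: tangent line at P: -22·(x − 2) + -9·(y − 0) = 0.
Expanding: -22*x - 9*y + 44 = 0.


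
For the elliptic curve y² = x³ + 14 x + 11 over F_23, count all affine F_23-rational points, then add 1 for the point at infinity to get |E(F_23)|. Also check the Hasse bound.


Affine points = {(1, 7), (1, 16), (2, 1), (2, 22), (4, 4), (4, 19), (6, 9), (6, 14), (10, 1), (10, 22), (11, 1), (11, 22), (15, 10), (15, 13), (18, 0), (19, 11), (19, 12)}; affine count = 17; |E(F_23)| = 18.

Discriminant check: Δ ∝ 4a³ + 27b² = 4·14³ + 27·11² = 4·2744 + 27·121 ≡ 6 (mod 23). Nonzero ⇒ E is nonsingular.
For each x ∈ F_23, compute rhs = x³ + 14·x + 11 mod 23, then count y ∈ F_23 with y² ≡ rhs.
  x = 0: rhs = 11, matching y values: none (0 points).
  x = 1: rhs = 3, matching y values: 7, 16 (2 points).
  x = 2: rhs = 1, matching y values: 1, 22 (2 points).
  x = 3: rhs = 11, matching y values: none (0 points).
  x = 4: rhs = 16, matching y values: 4, 19 (2 points).
  x = 5: rhs = 22, matching y values: none (0 points).
  x = 6: rhs = 12, matching y values: 9, 14 (2 points).
  x = 7: rhs = 15, matching y values: none (0 points).
  x = 8: rhs = 14, matching y values: none (0 points).
  x = 9: rhs = 15, matching y values: none (0 points).
  x = 10: rhs = 1, matching y values: 1, 22 (2 points).
  x = 11: rhs = 1, matching y values: 1, 22 (2 points).
  x = 12: rhs = 21, matching y values: none (0 points).
  x = 13: rhs = 21, matching y values: none (0 points).
  x = 14: rhs = 7, matching y values: none (0 points).
  x = 15: rhs = 8, matching y values: 10, 13 (2 points).
  x = 16: rhs = 7, matching y values: none (0 points).
  x = 17: rhs = 10, matching y values: none (0 points).
  x = 18: rhs = 0, matching y values: 0 (1 points).
  x = 19: rhs = 6, matching y values: 11, 12 (2 points).
  x = 20: rhs = 11, matching y values: none (0 points).
  x = 21: rhs = 21, matching y values: none (0 points).
  x = 22: rhs = 19, matching y values: none (0 points).
Total affine count: 17.
Full point count |E(F_23)| = 17 + 1 = 18.
Hasse bound: |18 − (23+1)| = |-6| = 6 ≤ 2√23 ≈ 9.5917 ✓.


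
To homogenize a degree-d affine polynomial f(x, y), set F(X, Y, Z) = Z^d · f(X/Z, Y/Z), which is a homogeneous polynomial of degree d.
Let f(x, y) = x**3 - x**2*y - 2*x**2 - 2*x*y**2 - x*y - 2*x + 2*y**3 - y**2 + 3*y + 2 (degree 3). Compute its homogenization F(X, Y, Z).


F(X, Y, Z) = X**3 - X**2*Y - 2*X**2*Z - 2*X*Y**2 - X*Y*Z - 2*X*Z**2 + 2*Y**3 - Y**2*Z + 3*Y*Z**2 + 2*Z**3

deg(f) = 3.
Substitute x = X/Z, y = Y/Z into f, then multiply by Z^3.
  monomial 1·x^3·y^0 ↦ 1·X^3·Y^0·Z^0.
  monomial -1·x^2·y^1 ↦ -1·X^2·Y^1·Z^0.
  monomial -2·x^2·y^0 ↦ -2·X^2·Y^0·Z^1.
  monomial -2·x^1·y^2 ↦ -2·X^1·Y^2·Z^0.
  monomial -1·x^1·y^1 ↦ -1·X^1·Y^1·Z^1.
  monomial -2·x^1·y^0 ↦ -2·X^1·Y^0·Z^2.
  monomial 2·x^0·y^3 ↦ 2·X^0·Y^3·Z^0.
  monomial -1·x^0·y^2 ↦ -1·X^0·Y^2·Z^1.
  monomial 3·x^0·y^1 ↦ 3·X^0·Y^1·Z^2.
  monomial 2·x^0·y^0 ↦ 2·X^0·Y^0·Z^3.
Collecting: F(X, Y, Z) = X**3 - X**2*Y - 2*X**2*Z - 2*X*Y**2 - X*Y*Z - 2*X*Z**2 + 2*Y**3 - Y**2*Z + 3*Y*Z**2 + 2*Z**3.


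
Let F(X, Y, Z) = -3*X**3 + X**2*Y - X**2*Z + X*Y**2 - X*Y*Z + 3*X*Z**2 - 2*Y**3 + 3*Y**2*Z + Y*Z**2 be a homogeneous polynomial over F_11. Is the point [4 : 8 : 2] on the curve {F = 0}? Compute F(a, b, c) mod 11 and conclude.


F(4,8,2) ≡ 9 (mod 11); P is NOT on the curve.

Evaluate F(4, 8, 2) term-by-term (mod 11).
  -3*X**3 ↦ -3·64·1·1 = -192
  X**2*Y ↦ 1·16·8·1 = 128
  -X**2*Z ↦ -1·16·1·2 = -32
  X*Y**2 ↦ 1·4·64·1 = 256
  -X*Y*Z ↦ -1·4·8·2 = -64
  3*X*Z**2 ↦ 3·4·1·4 = 48
  -2*Y**3 ↦ -2·1·512·1 = -1024
  3*Y**2*Z ↦ 3·1·64·2 = 384
  Y*Z**2 ↦ 1·1·8·4 = 32
Sum: F(4, 8, 2) = (-192) + (128) + (-32) + (256) + (-64) + (48) + (-1024) + (384) + (32) = -464.
Reducing mod 11: -464 ≡ 9 (mod 11).
Since F(a, b, c) ≡ 9 ≠ 0 (mod 11), P does NOT lie on the curve.


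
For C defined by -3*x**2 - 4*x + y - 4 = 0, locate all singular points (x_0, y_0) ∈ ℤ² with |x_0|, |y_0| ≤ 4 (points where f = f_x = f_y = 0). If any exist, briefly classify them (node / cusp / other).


No singular points in the scanned grid; C is smooth there.

Compute partial derivatives:
  f_x = -6*x - 4.
  f_y = 1.
f_y = 1 is a nonzero constant, so f_y never vanishes: no point (x, y) can satisfy f = f_x = f_y = 0. In particular no (x, y) ∈ {−4, ..., 4}² is singular; the curve is smooth.


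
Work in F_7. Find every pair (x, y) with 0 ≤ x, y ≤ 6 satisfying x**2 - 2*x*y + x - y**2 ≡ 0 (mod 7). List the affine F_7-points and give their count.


Affine F_7-points: {(0, 0), (3, 4), (4, 2), (4, 4), (6, 0), (6, 2)}; count = 6.

For each of the 49 pairs (x, y) ∈ F_7², evaluate f(x, y) mod 7. Record the zeros.
  x = 0: [0↦0, 1↦6, 2↦3, 3↦5, 4↦5, 5↦3, 6↦6]  zeros at y ∈ {0}
  x = 1: [0↦2, 1↦6, 2↦1, 3↦1, 4↦6, 5↦2, 6↦3]  zeros at y ∈ ∅
  x = 2: [0↦6, 1↦1, 2↦1, 3↦6, 4↦2, 5↦3, 6↦2]  zeros at y ∈ ∅
  x = 3: [0↦5, 1↦5, 2↦3, 3↦6, 4↦0, 5↦6, 6↦3]  zeros at y ∈ {4}
  x = 4: [0↦6, 1↦4, 2↦0, 3↦1, 4↦0, 5↦4, 6↦6]  zeros at y ∈ {2, 4}
  x = 5: [0↦2, 1↦5, 2↦6, 3↦5, 4↦2, 5↦4, 6↦4]  zeros at y ∈ ∅
  x = 6: [0↦0, 1↦1, 2↦0, 3↦4, 4↦6, 5↦6, 6↦4]  zeros at y ∈ {0, 2}
Collecting zeros: affine points = {(0, 0), (3, 4), (4, 2), (4, 4), (6, 0), (6, 2)}.
Total count |C(F_7)_aff| = 6.


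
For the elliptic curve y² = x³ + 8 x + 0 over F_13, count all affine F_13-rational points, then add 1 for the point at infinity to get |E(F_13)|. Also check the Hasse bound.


Affine points = {(0, 0), (1, 3), (1, 10), (3, 5), (3, 8), (5, 3), (5, 10), (6, 2), (6, 11), (7, 3), (7, 10), (8, 2), (8, 11), (10, 1), (10, 12), (12, 2), (12, 11)}; affine count = 17; |E(F_13)| = 18.

Discriminant check: Δ ∝ 4a³ + 27b² = 4·8³ + 27·0² = 4·512 + 27·0 ≡ 7 (mod 13). Nonzero ⇒ E is nonsingular.
For each x ∈ F_13, compute rhs = x³ + 8·x + 0 mod 13, then count y ∈ F_13 with y² ≡ rhs.
  x = 0: rhs = 0, matching y values: 0 (1 points).
  x = 1: rhs = 9, matching y values: 3, 10 (2 points).
  x = 2: rhs = 11, matching y values: none (0 points).
  x = 3: rhs = 12, matching y values: 5, 8 (2 points).
  x = 4: rhs = 5, matching y values: none (0 points).
  x = 5: rhs = 9, matching y values: 3, 10 (2 points).
  x = 6: rhs = 4, matching y values: 2, 11 (2 points).
  x = 7: rhs = 9, matching y values: 3, 10 (2 points).
  x = 8: rhs = 4, matching y values: 2, 11 (2 points).
  x = 9: rhs = 8, matching y values: none (0 points).
  x = 10: rhs = 1, matching y values: 1, 12 (2 points).
  x = 11: rhs = 2, matching y values: none (0 points).
  x = 12: rhs = 4, matching y values: 2, 11 (2 points).
Total affine count: 17.
Full point count |E(F_13)| = 17 + 1 = 18.
Hasse bound: |18 − (13+1)| = |4| = 4 ≤ 2√13 ≈ 7.2111 ✓.


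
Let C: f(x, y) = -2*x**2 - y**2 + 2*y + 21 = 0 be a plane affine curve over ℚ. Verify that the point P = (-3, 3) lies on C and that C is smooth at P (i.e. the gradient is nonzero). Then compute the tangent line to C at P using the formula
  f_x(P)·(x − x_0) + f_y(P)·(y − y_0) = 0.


Tangent line at P: 12*x - 4*y + 48 = 0.

Step 1: f(-3, 3) = 0, so P lies on C.
Step 2: partial derivatives
  f_x(x, y) = -4*x, f_y(x, y) = 2 - 2*y.
  f_x(P) = 12, f_y(P) = -4 (gradient nonzero, so P is smooth).
Step 3: tangent line at P: 12·(x − -3) + -4·(y − 3) = 0.
Expanding: 12*x - 4*y + 48 = 0.


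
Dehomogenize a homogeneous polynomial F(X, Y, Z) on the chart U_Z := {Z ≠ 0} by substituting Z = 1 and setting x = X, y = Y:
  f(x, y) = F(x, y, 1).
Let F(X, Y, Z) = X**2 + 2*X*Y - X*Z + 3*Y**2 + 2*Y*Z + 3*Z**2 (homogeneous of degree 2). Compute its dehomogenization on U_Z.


f(x, y) = x**2 + 2*x*y - x + 3*y**2 + 2*y + 3

On U_Z we set Z = 1. Each monomial c·X^i·Y^j·Z^k in F becomes c·x^i·y^j·1^k = c·x^i·y^j.
Substituting Z = 1: F(X, Y, 1) = x**2 + 2*x*y - x + 3*y**2 + 2*y + 3.
Note: deg(f) ≤ deg(F) = 2; strict inequality happens when F is divisible by Z (lost terms).


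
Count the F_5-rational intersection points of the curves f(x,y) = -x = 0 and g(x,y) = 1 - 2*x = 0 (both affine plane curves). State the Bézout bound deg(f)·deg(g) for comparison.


Common zeros: ∅; count = 0; Bézout bound = 1.

deg(f) = 1, deg(g) = 1, so Bézout bound = 1.
Scan x ∈ F_5. For each x, list the y ∈ F_5 with f(x, y) ≡ 0 and those with g(x, y) ≡ 0 (mod 5); the common zeros in that column are the intersection.
  x = 0: f ≡ 0 at y ∈ {0, 1, 2, 3, 4}; g ≡ 0 at y ∈ ∅; common: ∅.
  x = 1: f ≡ 0 at y ∈ ∅; g ≡ 0 at y ∈ ∅; common: ∅.
  x = 2: f ≡ 0 at y ∈ ∅; g ≡ 0 at y ∈ ∅; common: ∅.
  x = 3: f ≡ 0 at y ∈ ∅; g ≡ 0 at y ∈ {0, 1, 2, 3, 4}; common: ∅.
  x = 4: f ≡ 0 at y ∈ ∅; g ≡ 0 at y ∈ ∅; common: ∅.
Collecting: common zeros = ∅, so the count is 0.
Comparison with the Bézout bound: 0 ≤ 1 = deg(f)·deg(g), as expected for curves with no common component (the affine F_5-count falls short of the bound because intersections may lie at infinity, over extension fields, or carry multiplicity).


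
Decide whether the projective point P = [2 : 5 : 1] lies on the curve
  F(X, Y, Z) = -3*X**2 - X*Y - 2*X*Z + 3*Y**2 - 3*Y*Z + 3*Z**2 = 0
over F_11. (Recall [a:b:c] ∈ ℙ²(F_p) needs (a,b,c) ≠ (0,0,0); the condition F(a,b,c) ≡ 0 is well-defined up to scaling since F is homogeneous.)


F(2,5,1) ≡ 4 (mod 11); P is NOT on the curve.

Evaluate F(2, 5, 1) term-by-term (mod 11).
  -3*X**2 ↦ -3·4·1·1 = -12
  -X*Y ↦ -1·2·5·1 = -10
  -2*X*Z ↦ -2·2·1·1 = -4
  3*Y**2 ↦ 3·1·25·1 = 75
  -3*Y*Z ↦ -3·1·5·1 = -15
  3*Z**2 ↦ 3·1·1·1 = 3
Sum: F(2, 5, 1) = (-12) + (-10) + (-4) + (75) + (-15) + (3) = 37.
Reducing mod 11: 37 ≡ 4 (mod 11).
Since F(a, b, c) ≡ 4 ≠ 0 (mod 11), P does NOT lie on the curve.


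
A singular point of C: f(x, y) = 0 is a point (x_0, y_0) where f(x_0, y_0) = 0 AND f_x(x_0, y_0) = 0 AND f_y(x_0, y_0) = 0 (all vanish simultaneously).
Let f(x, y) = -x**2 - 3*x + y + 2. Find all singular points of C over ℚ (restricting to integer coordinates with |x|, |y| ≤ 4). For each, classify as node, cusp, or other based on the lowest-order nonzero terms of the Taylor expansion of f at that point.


No singular points in the scanned grid; C is smooth there.

Compute partial derivatives:
  f_x = -2*x - 3.
  f_y = 1.
f_y = 1 is a nonzero constant, so f_y never vanishes: no point (x, y) can satisfy f = f_x = f_y = 0. In particular no (x, y) ∈ {−4, ..., 4}² is singular; the curve is smooth.


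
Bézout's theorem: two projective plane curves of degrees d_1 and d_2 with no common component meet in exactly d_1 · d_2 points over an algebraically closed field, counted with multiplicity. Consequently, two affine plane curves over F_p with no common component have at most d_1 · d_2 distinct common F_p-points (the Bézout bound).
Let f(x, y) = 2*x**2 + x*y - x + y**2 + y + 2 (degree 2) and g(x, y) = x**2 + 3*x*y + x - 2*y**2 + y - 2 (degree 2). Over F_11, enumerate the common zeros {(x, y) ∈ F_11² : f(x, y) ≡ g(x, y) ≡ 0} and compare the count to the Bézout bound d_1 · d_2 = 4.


Common zeros: {(1, 2), (7, 7)}; count = 2; Bézout bound = 4.

deg(f) = 2, deg(g) = 2, so Bézout bound = 4.
Scan x ∈ F_11. For each x, list the y ∈ F_11 with f(x, y) ≡ 0 and those with g(x, y) ≡ 0 (mod 11); the common zeros in that column are the intersection.
  x = 0: f ≡ 0 at y ∈ {4, 6}; g ≡ 0 at y ∈ ∅; common: ∅.
  x = 1: f ≡ 0 at y ∈ {2, 7}; g ≡ 0 at y ∈ {0, 2}; common: {2}.
  x = 2: f ≡ 0 at y ∈ ∅; g ≡ 0 at y ∈ {4, 5}; common: ∅.
  x = 3: f ≡ 0 at y ∈ {1, 6}; g ≡ 0 at y ∈ {2, 3}; common: ∅.
  x = 4: f ≡ 0 at y ∈ {2, 4}; g ≡ 0 at y ∈ {5, 7}; common: ∅.
  x = 5: f ≡ 0 at y ∈ ∅; g ≡ 0 at y ∈ ∅; common: ∅.
  x = 6: f ≡ 0 at y ∈ ∅; g ≡ 0 at y ∈ ∅; common: ∅.
  x = 7: f ≡ 0 at y ∈ {7}; g ≡ 0 at y ∈ {4, 7}; common: {7}.
  x = 8: f ≡ 0 at y ∈ {1}; g ≡ 0 at y ∈ ∅; common: ∅.
  x = 9: f ≡ 0 at y ∈ ∅; g ≡ 0 at y ∈ {0, 3}; common: ∅.
  x = 10: f ≡ 0 at y ∈ ∅; g ≡ 0 at y ∈ ∅; common: ∅.
Collecting: common zeros = {(1, 2), (7, 7)}, so the count is 2.
Comparison with the Bézout bound: 2 ≤ 4 = deg(f)·deg(g), as expected for curves with no common component (the affine F_11-count falls short of the bound because intersections may lie at infinity, over extension fields, or carry multiplicity).


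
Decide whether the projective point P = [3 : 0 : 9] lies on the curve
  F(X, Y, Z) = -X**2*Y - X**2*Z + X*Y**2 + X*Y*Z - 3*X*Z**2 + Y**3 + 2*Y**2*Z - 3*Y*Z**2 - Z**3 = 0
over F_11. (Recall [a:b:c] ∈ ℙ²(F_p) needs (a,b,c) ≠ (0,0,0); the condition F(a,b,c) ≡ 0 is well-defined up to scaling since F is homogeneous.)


F(3,0,9) ≡ 1 (mod 11); P is NOT on the curve.

Evaluate F(3, 0, 9) term-by-term (mod 11).
  -X**2*Y ↦ -1·9·0·1 = 0
  -X**2*Z ↦ -1·9·1·9 = -81
  X*Y**2 ↦ 1·3·0·1 = 0
  X*Y*Z ↦ 1·3·0·9 = 0
  -3*X*Z**2 ↦ -3·3·1·81 = -729
  Y**3 ↦ 1·1·0·1 = 0
  2*Y**2*Z ↦ 2·1·0·9 = 0
  -3*Y*Z**2 ↦ -3·1·0·81 = 0
  -Z**3 ↦ -1·1·1·729 = -729
Sum: F(3, 0, 9) = (0) + (-81) + (0) + (0) + (-729) + (0) + (0) + (0) + (-729) = -1539.
Reducing mod 11: -1539 ≡ 1 (mod 11).
Since F(a, b, c) ≡ 1 ≠ 0 (mod 11), P does NOT lie on the curve.


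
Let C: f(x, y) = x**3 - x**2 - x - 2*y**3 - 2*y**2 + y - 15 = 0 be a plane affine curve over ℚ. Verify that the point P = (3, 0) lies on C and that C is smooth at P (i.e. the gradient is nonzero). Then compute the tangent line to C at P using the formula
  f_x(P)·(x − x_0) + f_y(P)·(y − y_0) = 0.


Tangent line at P: 20*x + y - 60 = 0.

Step 1: f(3, 0) = 0, so P lies on C.
Step 2: partial derivatives
  f_x(x, y) = 3*x**2 - 2*x - 1, f_y(x, y) = -6*y**2 - 4*y + 1.
  f_x(P) = 20, f_y(P) = 1 (gradient nonzero, so P is smooth).
Step 3: tangent line at P: 20·(x − 3) + 1·(y − 0) = 0.
Expanding: 20*x + y - 60 = 0.


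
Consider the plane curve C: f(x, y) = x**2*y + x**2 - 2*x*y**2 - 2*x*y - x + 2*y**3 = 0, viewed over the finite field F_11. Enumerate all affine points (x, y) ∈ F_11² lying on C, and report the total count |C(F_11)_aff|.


Affine F_11-points: {(0, 0), (1, 0), (1, 3), (1, 9), (2, 1), (2, 4), (2, 8), (3, 5), (4, 4), (5, 9), (6, 1), (8, 3), (8, 8), (9, 5), (9, 10)}; count = 15.

For each of the 121 pairs (x, y) ∈ F_11², evaluate f(x, y) mod 11. Record the zeros.
  x = 0: [0↦0, 1↦2, 2↦5, 3↦10, 4↦7, 5↦8, 6↦3, 7↦4, 8↦1, 9↦6, 10↦9]  zeros at y ∈ {0}
  x = 1: [0↦0, 1↦10, 2↦6, 3↦0, 4↦4, 5↦8, 6↦2, 7↦9, 8↦8, 9↦0, 10↦8]  zeros at y ∈ {0, 3, 9}
  x = 2: [0↦2, 1↦0, 2↦2, 3↦9, 4↦0, 5↦9, 6↦4, 7↦8, 8↦0, 9↦3, 10↦7]  zeros at y ∈ {1, 4, 8}
  x = 3: [0↦6, 1↦5, 2↦4, 3↦4, 4↦6, 5↦0, 6↦9, 7↦1, 8↦10, 9↦4, 10↦6]  zeros at y ∈ {5}
  x = 4: [0↦1, 1↦3, 2↦1, 3↦7, 4↦0, 5↦3, 6↦6, 7↦10, 8↦5, 9↦3, 10↦5]  zeros at y ∈ {4}
  x = 5: [0↦9, 1↦5, 2↦4, 3↦7, 4↦4, 5↦7, 6↦6, 7↦2, 8↦7, 9↦0, 10↦4]  zeros at y ∈ {9}
  x = 6: [0↦8, 1↦0, 2↦2, 3↦4, 4↦7, 5↦1, 6↦9, 7↦10, 8↦5, 9↦6, 10↦3]  zeros at y ∈ {1}
  x = 7: [0↦9, 1↦10, 2↦6, 3↦9, 4↦9, 5↦7, 6↦4, 7↦1, 8↦10, 9↦10, 10↦2]  zeros at y ∈ ∅
  x = 8: [0↦1, 1↦2, 2↦5, 3↦0, 4↦10, 5↦3, 6↦2, 7↦8, 8↦0, 9↦1, 10↦1]  zeros at y ∈ {3, 8}
  x = 9: [0↦6, 1↦9, 2↦10, 3↦10, 4↦10, 5↦0, 6↦3, 7↦9, 8↦8, 9↦1, 10↦0]  zeros at y ∈ {5, 10}
  x = 10: [0↦2, 1↦9, 2↦10, 3↦6, 4↦9, 5↦9, 6↦7, 7↦4, 8↦1, 9↦10, 10↦10]  zeros at y ∈ ∅
Collecting zeros: affine points = {(0, 0), (1, 0), (1, 3), (1, 9), (2, 1), (2, 4), (2, 8), (3, 5), (4, 4), (5, 9), (6, 1), (8, 3), (8, 8), (9, 5), (9, 10)}.
Total count |C(F_11)_aff| = 15.


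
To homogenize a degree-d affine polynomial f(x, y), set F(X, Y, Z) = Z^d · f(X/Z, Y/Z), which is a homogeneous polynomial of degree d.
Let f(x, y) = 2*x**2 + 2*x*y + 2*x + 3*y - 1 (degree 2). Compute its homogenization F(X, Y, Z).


F(X, Y, Z) = 2*X**2 + 2*X*Y + 2*X*Z + 3*Y*Z - Z**2

deg(f) = 2.
Substitute x = X/Z, y = Y/Z into f, then multiply by Z^2.
  monomial 2·x^2·y^0 ↦ 2·X^2·Y^0·Z^0.
  monomial 2·x^1·y^1 ↦ 2·X^1·Y^1·Z^0.
  monomial 2·x^1·y^0 ↦ 2·X^1·Y^0·Z^1.
  monomial 3·x^0·y^1 ↦ 3·X^0·Y^1·Z^1.
  monomial -1·x^0·y^0 ↦ -1·X^0·Y^0·Z^2.
Collecting: F(X, Y, Z) = 2*X**2 + 2*X*Y + 2*X*Z + 3*Y*Z - Z**2.


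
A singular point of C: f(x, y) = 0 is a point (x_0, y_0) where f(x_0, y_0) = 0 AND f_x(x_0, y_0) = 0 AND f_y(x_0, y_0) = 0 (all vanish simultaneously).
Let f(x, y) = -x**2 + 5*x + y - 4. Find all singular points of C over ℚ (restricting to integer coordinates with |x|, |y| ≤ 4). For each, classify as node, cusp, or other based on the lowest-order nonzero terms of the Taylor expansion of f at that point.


No singular points in the scanned grid; C is smooth there.

Compute partial derivatives:
  f_x = 5 - 2*x.
  f_y = 1.
f_y = 1 is a nonzero constant, so f_y never vanishes: no point (x, y) can satisfy f = f_x = f_y = 0. In particular no (x, y) ∈ {−4, ..., 4}² is singular; the curve is smooth.


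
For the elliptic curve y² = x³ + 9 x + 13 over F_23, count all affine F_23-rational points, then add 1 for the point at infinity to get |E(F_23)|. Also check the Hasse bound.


Affine points = {(0, 6), (0, 17), (1, 0), (2, 4), (2, 19), (9, 8), (9, 15), (12, 3), (12, 20), (13, 2), (13, 21), (14, 10), (14, 13), (15, 2), (15, 21), (18, 2), (18, 21), (22, 7), (22, 16)}; affine count = 19; |E(F_23)| = 20.

Discriminant check: Δ ∝ 4a³ + 27b² = 4·9³ + 27·13² = 4·729 + 27·169 ≡ 4 (mod 23). Nonzero ⇒ E is nonsingular.
For each x ∈ F_23, compute rhs = x³ + 9·x + 13 mod 23, then count y ∈ F_23 with y² ≡ rhs.
  x = 0: rhs = 13, matching y values: 6, 17 (2 points).
  x = 1: rhs = 0, matching y values: 0 (1 points).
  x = 2: rhs = 16, matching y values: 4, 19 (2 points).
  x = 3: rhs = 21, matching y values: none (0 points).
  x = 4: rhs = 21, matching y values: none (0 points).
  x = 5: rhs = 22, matching y values: none (0 points).
  x = 6: rhs = 7, matching y values: none (0 points).
  x = 7: rhs = 5, matching y values: none (0 points).
  x = 8: rhs = 22, matching y values: none (0 points).
  x = 9: rhs = 18, matching y values: 8, 15 (2 points).
  x = 10: rhs = 22, matching y values: none (0 points).
  x = 11: rhs = 17, matching y values: none (0 points).
  x = 12: rhs = 9, matching y values: 3, 20 (2 points).
  x = 13: rhs = 4, matching y values: 2, 21 (2 points).
  x = 14: rhs = 8, matching y values: 10, 13 (2 points).
  x = 15: rhs = 4, matching y values: 2, 21 (2 points).
  x = 16: rhs = 21, matching y values: none (0 points).
  x = 17: rhs = 19, matching y values: none (0 points).
  x = 18: rhs = 4, matching y values: 2, 21 (2 points).
  x = 19: rhs = 5, matching y values: none (0 points).
  x = 20: rhs = 5, matching y values: none (0 points).
  x = 21: rhs = 10, matching y values: none (0 points).
  x = 22: rhs = 3, matching y values: 7, 16 (2 points).
Total affine count: 19.
Full point count |E(F_23)| = 19 + 1 = 20.
Hasse bound: |20 − (23+1)| = |-4| = 4 ≤ 2√23 ≈ 9.5917 ✓.


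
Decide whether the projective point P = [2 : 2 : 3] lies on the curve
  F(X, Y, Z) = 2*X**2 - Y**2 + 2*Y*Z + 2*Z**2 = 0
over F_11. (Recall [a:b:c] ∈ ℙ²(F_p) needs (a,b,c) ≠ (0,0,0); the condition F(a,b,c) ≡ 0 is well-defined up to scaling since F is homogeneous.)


F(2,2,3) ≡ 1 (mod 11); P is NOT on the curve.

Evaluate F(2, 2, 3) term-by-term (mod 11).
  2*X**2 ↦ 2·4·1·1 = 8
  -Y**2 ↦ -1·1·4·1 = -4
  2*Y*Z ↦ 2·1·2·3 = 12
  2*Z**2 ↦ 2·1·1·9 = 18
Sum: F(2, 2, 3) = (8) + (-4) + (12) + (18) = 34.
Reducing mod 11: 34 ≡ 1 (mod 11).
Since F(a, b, c) ≡ 1 ≠ 0 (mod 11), P does NOT lie on the curve.


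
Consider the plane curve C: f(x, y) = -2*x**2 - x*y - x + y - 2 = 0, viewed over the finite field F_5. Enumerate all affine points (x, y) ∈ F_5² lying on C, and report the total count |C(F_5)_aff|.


Affine F_5-points: {(0, 2), (1, 0), (1, 1), (1, 2), (1, 3), (1, 4), (2, 3), (3, 1), (4, 4)}; count = 9.

For each of the 25 pairs (x, y) ∈ F_5², evaluate f(x, y) mod 5. Record the zeros.
  x = 0: [0↦3, 1↦4, 2↦0, 3↦1, 4↦2]  zeros at y ∈ {2}
  x = 1: [0↦0, 1↦0, 2↦0, 3↦0, 4↦0]  zeros at y ∈ {0, 1, 2, 3, 4}
  x = 2: [0↦3, 1↦2, 2↦1, 3↦0, 4↦4]  zeros at y ∈ {3}
  x = 3: [0↦2, 1↦0, 2↦3, 3↦1, 4↦4]  zeros at y ∈ {1}
  x = 4: [0↦2, 1↦4, 2↦1, 3↦3, 4↦0]  zeros at y ∈ {4}
Collecting zeros: affine points = {(0, 2), (1, 0), (1, 1), (1, 2), (1, 3), (1, 4), (2, 3), (3, 1), (4, 4)}.
Total count |C(F_5)_aff| = 9.


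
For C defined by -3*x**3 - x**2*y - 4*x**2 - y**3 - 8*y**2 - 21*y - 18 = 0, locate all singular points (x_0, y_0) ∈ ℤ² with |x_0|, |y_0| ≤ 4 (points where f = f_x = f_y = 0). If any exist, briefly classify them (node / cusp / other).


Singular points: {(0, -3)}; classification: node.

Compute partial derivatives:
  f_x = -9*x**2 - 2*x*y - 8*x.
  f_y = -x**2 - 3*y**2 - 16*y - 21.
Scan x_0 ∈ {−4, ..., 4}. For each x_0, f_y(x_0, y) is a polynomial in y; find its integer roots y ∈ {−4, ..., 4}, then test f_x and f at those candidates.
  x = -4: f_y(-4, y) = -3*y**2 - 16*y - 37; no integer root y with |y| ≤ 4.
  x = -3: f_y(-3, y) = -3*y**2 - 16*y - 30; no integer root y with |y| ≤ 4.
  x = -2: f_y(-2, y) = -3*y**2 - 16*y - 25; no integer root y with |y| ≤ 4.
  x = -1: f_y(-1, y) = -3*y**2 - 16*y - 22; no integer root y with |y| ≤ 4.
  x = 0: f_y(0, y) = -3*y**2 - 16*y - 21; vanishes at y ∈ {-3}. (0, -3): f_x = 0, f = 0 — SINGULAR.
  x = 1: f_y(1, y) = -3*y**2 - 16*y - 22; no integer root y with |y| ≤ 4.
  x = 2: f_y(2, y) = -3*y**2 - 16*y - 25; no integer root y with |y| ≤ 4.
  x = 3: f_y(3, y) = -3*y**2 - 16*y - 30; no integer root y with |y| ≤ 4.
  x = 4: f_y(4, y) = -3*y**2 - 16*y - 37; no integer root y with |y| ≤ 4.
Only singular point on the grid: (0, -3).
Classify: substitute x = 0 + u, y = -3 + v and expand: f = -3*u**3 - u**2*v - u**2 - v**3 + v**2.
No constant or linear terms (consistent with a singular point). Quadratic part: -u**2 + v**2. Cubic part: -3*u**3 - u**2*v - v**3.
The quadratic part v**2 - u**2 = (v − u)(v + u) splits into two distinct linear factors, so there are two distinct tangent lines y − -3 = ±(x − 0) — this is a node (ordinary double point).
Classification: node.


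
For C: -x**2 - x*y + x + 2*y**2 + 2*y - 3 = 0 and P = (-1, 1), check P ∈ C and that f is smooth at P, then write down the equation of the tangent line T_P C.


Tangent line at P: 2*x + 7*y - 5 = 0.

Step 1: f(-1, 1) = 0, so P lies on C.
Step 2: partial derivatives
  f_x(x, y) = -2*x - y + 1, f_y(x, y) = -x + 4*y + 2.
  f_x(P) = 2, f_y(P) = 7 (gradient nonzero, so P is smooth).
Step 3: tangent line at P: 2·(x − -1) + 7·(y − 1) = 0.
Expanding: 2*x + 7*y - 5 = 0.


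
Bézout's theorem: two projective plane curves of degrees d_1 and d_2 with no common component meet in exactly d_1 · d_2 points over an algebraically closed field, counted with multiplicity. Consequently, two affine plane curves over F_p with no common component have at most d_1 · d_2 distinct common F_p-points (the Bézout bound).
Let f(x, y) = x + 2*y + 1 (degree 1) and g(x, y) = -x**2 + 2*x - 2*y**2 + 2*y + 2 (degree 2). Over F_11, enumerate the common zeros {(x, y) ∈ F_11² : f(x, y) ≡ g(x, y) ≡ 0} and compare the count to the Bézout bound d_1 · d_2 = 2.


Common zeros: {(2, 4), (9, 6)}; count = 2; Bézout bound = 2.

deg(f) = 1, deg(g) = 2, so Bézout bound = 2.
Scan x ∈ F_11. For each x, list the y ∈ F_11 with f(x, y) ≡ 0 and those with g(x, y) ≡ 0 (mod 11); the common zeros in that column are the intersection.
  x = 0: f ≡ 0 at y ∈ {5}; g ≡ 0 at y ∈ {4, 8}; common: ∅.
  x = 1: f ≡ 0 at y ∈ {10}; g ≡ 0 at y ∈ ∅; common: ∅.
  x = 2: f ≡ 0 at y ∈ {4}; g ≡ 0 at y ∈ {4, 8}; common: {4}.
  x = 3: f ≡ 0 at y ∈ {9}; g ≡ 0 at y ∈ ∅; common: ∅.
  x = 4: f ≡ 0 at y ∈ {3}; g ≡ 0 at y ∈ {6}; common: ∅.
  x = 5: f ≡ 0 at y ∈ {8}; g ≡ 0 at y ∈ ∅; common: ∅.
  x = 6: f ≡ 0 at y ∈ {2}; g ≡ 0 at y ∈ {0, 1}; common: ∅.
  x = 7: f ≡ 0 at y ∈ {7}; g ≡ 0 at y ∈ {0, 1}; common: ∅.
  x = 8: f ≡ 0 at y ∈ {1}; g ≡ 0 at y ∈ ∅; common: ∅.
  x = 9: f ≡ 0 at y ∈ {6}; g ≡ 0 at y ∈ {6}; common: {6}.
  x = 10: f ≡ 0 at y ∈ {0}; g ≡ 0 at y ∈ ∅; common: ∅.
Collecting: common zeros = {(2, 4), (9, 6)}, so the count is 2.
Comparison with the Bézout bound: 2 ≤ 2 = deg(f)·deg(g), as expected for curves with no common component (the bound is attained).


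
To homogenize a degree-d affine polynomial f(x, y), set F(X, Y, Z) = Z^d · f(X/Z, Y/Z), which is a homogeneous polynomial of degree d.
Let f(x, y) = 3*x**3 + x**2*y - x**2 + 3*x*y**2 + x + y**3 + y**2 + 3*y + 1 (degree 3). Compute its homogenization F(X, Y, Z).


F(X, Y, Z) = 3*X**3 + X**2*Y - X**2*Z + 3*X*Y**2 + X*Z**2 + Y**3 + Y**2*Z + 3*Y*Z**2 + Z**3

deg(f) = 3.
Substitute x = X/Z, y = Y/Z into f, then multiply by Z^3.
  monomial 3·x^3·y^0 ↦ 3·X^3·Y^0·Z^0.
  monomial 1·x^2·y^1 ↦ 1·X^2·Y^1·Z^0.
  monomial -1·x^2·y^0 ↦ -1·X^2·Y^0·Z^1.
  monomial 3·x^1·y^2 ↦ 3·X^1·Y^2·Z^0.
  monomial 1·x^1·y^0 ↦ 1·X^1·Y^0·Z^2.
  monomial 1·x^0·y^3 ↦ 1·X^0·Y^3·Z^0.
  monomial 1·x^0·y^2 ↦ 1·X^0·Y^2·Z^1.
  monomial 3·x^0·y^1 ↦ 3·X^0·Y^1·Z^2.
  monomial 1·x^0·y^0 ↦ 1·X^0·Y^0·Z^3.
Collecting: F(X, Y, Z) = 3*X**3 + X**2*Y - X**2*Z + 3*X*Y**2 + X*Z**2 + Y**3 + Y**2*Z + 3*Y*Z**2 + Z**3.


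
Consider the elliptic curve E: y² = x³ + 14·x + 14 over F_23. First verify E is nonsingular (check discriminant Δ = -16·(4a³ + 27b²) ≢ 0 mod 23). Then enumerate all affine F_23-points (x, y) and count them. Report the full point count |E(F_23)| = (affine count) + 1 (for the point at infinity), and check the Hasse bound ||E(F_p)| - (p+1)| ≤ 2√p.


Affine points = {(1, 11), (1, 12), (2, 2), (2, 21), (5, 5), (5, 18), (7, 8), (7, 15), (9, 8), (9, 15), (10, 2), (10, 21), (11, 2), (11, 21), (12, 1), (12, 22), (13, 1), (13, 22), (17, 6), (17, 17), (18, 7), (18, 16), (19, 3), (19, 20), (21, 1), (21, 22)}; affine count = 26; |E(F_23)| = 27.

Discriminant check: Δ ∝ 4a³ + 27b² = 4·14³ + 27·14² = 4·2744 + 27·196 ≡ 7 (mod 23). Nonzero ⇒ E is nonsingular.
For each x ∈ F_23, compute rhs = x³ + 14·x + 14 mod 23, then count y ∈ F_23 with y² ≡ rhs.
  x = 0: rhs = 14, matching y values: none (0 points).
  x = 1: rhs = 6, matching y values: 11, 12 (2 points).
  x = 2: rhs = 4, matching y values: 2, 21 (2 points).
  x = 3: rhs = 14, matching y values: none (0 points).
  x = 4: rhs = 19, matching y values: none (0 points).
  x = 5: rhs = 2, matching y values: 5, 18 (2 points).
  x = 6: rhs = 15, matching y values: none (0 points).
  x = 7: rhs = 18, matching y values: 8, 15 (2 points).
  x = 8: rhs = 17, matching y values: none (0 points).
  x = 9: rhs = 18, matching y values: 8, 15 (2 points).
  x = 10: rhs = 4, matching y values: 2, 21 (2 points).
  x = 11: rhs = 4, matching y values: 2, 21 (2 points).
  x = 12: rhs = 1, matching y values: 1, 22 (2 points).
  x = 13: rhs = 1, matching y values: 1, 22 (2 points).
  x = 14: rhs = 10, matching y values: none (0 points).
  x = 15: rhs = 11, matching y values: none (0 points).
  x = 16: rhs = 10, matching y values: none (0 points).
  x = 17: rhs = 13, matching y values: 6, 17 (2 points).
  x = 18: rhs = 3, matching y values: 7, 16 (2 points).
  x = 19: rhs = 9, matching y values: 3, 20 (2 points).
  x = 20: rhs = 14, matching y values: none (0 points).
  x = 21: rhs = 1, matching y values: 1, 22 (2 points).
  x = 22: rhs = 22, matching y values: none (0 points).
Total affine count: 26.
Full point count |E(F_23)| = 26 + 1 = 27.
Hasse bound: |27 − (23+1)| = |3| = 3 ≤ 2√23 ≈ 9.5917 ✓.


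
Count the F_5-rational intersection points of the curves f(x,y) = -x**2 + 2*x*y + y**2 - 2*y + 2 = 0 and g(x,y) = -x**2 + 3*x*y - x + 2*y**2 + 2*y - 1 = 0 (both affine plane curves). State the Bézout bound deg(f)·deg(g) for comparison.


Common zeros: {(1, 2), (1, 3)}; count = 2; Bézout bound = 4.

deg(f) = 2, deg(g) = 2, so Bézout bound = 4.
Scan x ∈ F_5. For each x, list the y ∈ F_5 with f(x, y) ≡ 0 and those with g(x, y) ≡ 0 (mod 5); the common zeros in that column are the intersection.
  x = 0: f ≡ 0 at y ∈ {3, 4}; g ≡ 0 at y ∈ ∅; common: ∅.
  x = 1: f ≡ 0 at y ∈ {2, 3}; g ≡ 0 at y ∈ {2, 3}; common: {2, 3}.
  x = 2: f ≡ 0 at y ∈ ∅; g ≡ 0 at y ∈ {3}; common: ∅.
  x = 3: f ≡ 0 at y ∈ {2, 4}; g ≡ 0 at y ∈ {1}; common: ∅.
  x = 4: f ≡ 0 at y ∈ ∅; g ≡ 0 at y ∈ {1, 2}; common: ∅.
Collecting: common zeros = {(1, 2), (1, 3)}, so the count is 2.
Comparison with the Bézout bound: 2 ≤ 4 = deg(f)·deg(g), as expected for curves with no common component (the affine F_5-count falls short of the bound because intersections may lie at infinity, over extension fields, or carry multiplicity).
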